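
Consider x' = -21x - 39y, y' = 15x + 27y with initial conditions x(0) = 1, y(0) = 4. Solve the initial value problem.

x(t) = -60e^(3t)sin(3t) + e^(3t)cos(3t), y(t) = 37e^(3t)sin(3t) + 4e^(3t)cos(3t)

Coefficient matrix A = [[-21, -39], [15, 27]].
Characteristic polynomial det(A - λI) = λ^2 - 6λ + 18 = 0.
Eigenvalues λ = 3 ± 3i (complex conjugate pair).
For λ=3+3i: an eigenvector is (-3,2) - i(-2,1) = (-3 + 2i, 2 - i).
A real fundamental pair from Re and Im of e^((3+3i)t)v: X_1 = e^(3t)(cos(3t)·(-3,2) + sin(3t)·(-2,1)), X_2 = e^(3t)(sin(3t)·(-3,2) - cos(3t)·(-2,1)).
General solution: c_1X_1 + c_2X_2.
Applying x(0)=1, y(0)=4 gives c_1=9, c_2=14.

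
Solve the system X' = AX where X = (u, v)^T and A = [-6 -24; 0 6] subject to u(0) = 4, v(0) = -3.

Coefficient matrix A = [[-6, -24], [0, 6]].
Characteristic polynomial det(A - λI) = λ^2 - 36 = 0.
Eigenvalues λ = -6, 6.
For λ=-6: (A-λI) row 1 is [0, -24], so an eigenvector is (-1, 0).
For λ=6: (A-λI) row 1 is [-12, -24], so an eigenvector is (2, -1).
General solution: C_1e^(-6t)(-1,0) + C_2e^(6t)(2,-1).
Applying u(0)=4, v(0)=-3 gives C_1=2, C_2=3.

u(t) = 6e^(6t) - 2e^(-6t), v(t) = -3e^(6t)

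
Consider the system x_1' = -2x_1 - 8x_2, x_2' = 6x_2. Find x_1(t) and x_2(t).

Coefficient matrix A = [[-2, -8], [0, 6]].
Characteristic polynomial det(A - λI) = λ^2 - 4λ - 12 = 0.
Eigenvalues λ = -2, 6.
For λ=-2: (A-λI) row 1 is [0, -8], so an eigenvector is (-1, 0).
For λ=6: (A-λI) row 1 is [-8, -8], so an eigenvector is (1, -1).
General solution: c_1e^(-2t)(-1,0) + c_2e^(6t)(1,-1).

x_1(t) = -c_1e^(-2t) + c_2e^(6t), x_2(t) = -c_2e^(6t)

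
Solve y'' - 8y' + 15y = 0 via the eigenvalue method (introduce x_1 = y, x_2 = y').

Let x_1 = y, x_2 = y'. Then x_1' = x_2 and x_2' = -15x_1 + 8x_2.
A = [[0,1],[-15,8]]; det(A-λI) = λ^2 - 8λ + 15.
Eigenvalues λ = 3, 5 with eigenvectors (1,3), (1,5).

y(t) = C_1e^(3t) + C_2e^(5t)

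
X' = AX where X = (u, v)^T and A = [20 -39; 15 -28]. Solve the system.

Coefficient matrix A = [[20, -39], [15, -28]].
Characteristic polynomial det(A - λI) = λ^2 + 8λ + 25 = 0.
Eigenvalues λ = -4 ± 3i (complex conjugate pair).
For λ=-4+3i: an eigenvector is (-2,-1) - i(-3,-2) = (-2 + 3i, -1 + 2i).
A real fundamental pair from Re and Im of e^((-4+3i)t)v: X_1 = e^(-4t)(cos(3t)·(-2,-1) + sin(3t)·(-3,-2)), X_2 = e^(-4t)(sin(3t)·(-2,-1) - cos(3t)·(-3,-2)).
General solution: C_1X_1 + C_2X_2.

u(t) = -3C_1e^(-4t)sin(3t) - 2C_1e^(-4t)cos(3t) - 2C_2e^(-4t)sin(3t) + 3C_2e^(-4t)cos(3t), v(t) = -2C_1e^(-4t)sin(3t) - C_1e^(-4t)cos(3t) - C_2e^(-4t)sin(3t) + 2C_2e^(-4t)cos(3t)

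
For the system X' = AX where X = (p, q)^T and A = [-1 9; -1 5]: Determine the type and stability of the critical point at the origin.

unstable improper node

A = [[-1,9],[-1,5]]; det(A-λI) = λ^2 - 4λ + 4.
repeated λ = 2 with a single eigenvector.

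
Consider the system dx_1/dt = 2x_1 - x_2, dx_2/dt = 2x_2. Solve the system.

x_1(t) = C_1e^(2t) + C_2te^(2t) + 3C_2e^(2t), x_2(t) = -C_2e^(2t)

Coefficient matrix A = [[2, -1], [0, 2]].
Characteristic polynomial det(A - λI) = λ^2 - 4λ + 4 = 0.
Single eigenvalue λ = 2 with algebraic multiplicity 2.
Eigenvector v = (1,0); generalized eigenvector w with (A-λI)w=v is (3,-1).
General solution: e^(2t)[C_1·v + C_2·(t·v + w)].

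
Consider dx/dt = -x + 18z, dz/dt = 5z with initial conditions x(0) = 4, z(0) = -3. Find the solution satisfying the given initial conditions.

x(t) = -9e^(5t) + 13e^(-t), z(t) = -3e^(5t)

Coefficient matrix A = [[-1, 18], [0, 5]].
Characteristic polynomial det(A - λI) = λ^2 - 4λ - 5 = 0.
Eigenvalues λ = 5, -1.
For λ=5: (A-λI) row 1 is [-6, 18], so an eigenvector is (3, 1).
For λ=-1: (A-λI) row 1 is [0, 18], so an eigenvector is (1, 0).
General solution: C_1e^(5t)(3,1) + C_2e^(-t)(1,0).
Applying x(0)=4, z(0)=-3 gives C_1=-3, C_2=13.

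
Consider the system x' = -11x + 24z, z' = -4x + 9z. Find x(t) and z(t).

Coefficient matrix A = [[-11, 24], [-4, 9]].
Characteristic polynomial det(A - λI) = λ^2 + 2λ - 3 = 0.
Eigenvalues λ = 1, -3.
For λ=1: (A-λI) row 1 is [-12, 24], so an eigenvector is (2, 1).
For λ=-3: (A-λI) row 1 is [-8, 24], so an eigenvector is (-3, -1).
General solution: K_1e^(t)(2,1) + K_2e^(-3t)(-3,-1).

x(t) = 2K_1e^(t) - 3K_2e^(-3t), z(t) = K_1e^(t) - K_2e^(-3t)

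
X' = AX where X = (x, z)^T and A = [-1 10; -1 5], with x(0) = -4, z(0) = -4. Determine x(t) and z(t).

Coefficient matrix A = [[-1, 10], [-1, 5]].
Characteristic polynomial det(A - λI) = λ^2 - 4λ + 5 = 0.
Eigenvalues λ = 2 ± i (complex conjugate pair).
For λ=2+i: an eigenvector is (3,1) - i(1,0) = (3 - i, 1).
A real fundamental pair from Re and Im of e^((2+i)t)v: X_1 = e^(2t)(cos(t)·(3,1) + sin(t)·(1,0)), X_2 = e^(2t)(sin(t)·(3,1) - cos(t)·(1,0)).
General solution: K_1X_1 + K_2X_2.
Applying x(0)=-4, z(0)=-4 gives K_1=-4, K_2=-8.

x(t) = -28e^(2t)sin(t) - 4e^(2t)cos(t), z(t) = -8e^(2t)sin(t) - 4e^(2t)cos(t)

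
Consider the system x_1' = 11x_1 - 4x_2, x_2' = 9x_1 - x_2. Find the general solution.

x_1(t) = -2K_1e^(5t) - 2K_2te^(5t) + K_2e^(5t), x_2(t) = -3K_1e^(5t) - 3K_2te^(5t) + 2K_2e^(5t)

Coefficient matrix A = [[11, -4], [9, -1]].
Characteristic polynomial det(A - λI) = λ^2 - 10λ + 25 = 0.
Single eigenvalue λ = 5 with algebraic multiplicity 2.
Eigenvector v = (-2,-3); generalized eigenvector w with (A-λI)w=v is (1,2).
General solution: e^(5t)[K_1·v + K_2·(t·v + w)].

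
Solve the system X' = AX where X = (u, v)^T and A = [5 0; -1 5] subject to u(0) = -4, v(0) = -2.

Coefficient matrix A = [[5, 0], [-1, 5]].
Characteristic polynomial det(A - λI) = λ^2 - 10λ + 25 = 0.
Single eigenvalue λ = 5 with algebraic multiplicity 2.
Eigenvector v = (0,-1); generalized eigenvector w with (A-λI)w=v is (1,3).
General solution: e^(5t)[K_1·v + K_2·(t·v + w)].
Applying u(0)=-4, v(0)=-2 gives K_1=-10, K_2=-4.

u(t) = -4e^(5t), v(t) = 4te^(5t) - 2e^(5t)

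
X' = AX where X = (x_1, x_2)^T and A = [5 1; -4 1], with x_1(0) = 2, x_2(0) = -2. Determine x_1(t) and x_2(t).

Coefficient matrix A = [[5, 1], [-4, 1]].
Characteristic polynomial det(A - λI) = λ^2 - 6λ + 9 = 0.
Single eigenvalue λ = 3 with algebraic multiplicity 2.
Eigenvector v = (-1,2); generalized eigenvector w with (A-λI)w=v is (-1,1).
General solution: e^(3t)[c_1·v + c_2·(t·v + w)].
Applying x_1(0)=2, x_2(0)=-2 gives c_1=0, c_2=-2.

x_1(t) = 2te^(3t) + 2e^(3t), x_2(t) = -4te^(3t) - 2e^(3t)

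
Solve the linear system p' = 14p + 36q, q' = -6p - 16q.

p(t) = -3C_1e^(2t) + 2C_2e^(-4t), q(t) = C_1e^(2t) - C_2e^(-4t)

Coefficient matrix A = [[14, 36], [-6, -16]].
Characteristic polynomial det(A - λI) = λ^2 + 2λ - 8 = 0.
Eigenvalues λ = 2, -4.
For λ=2: (A-λI) row 1 is [12, 36], so an eigenvector is (-3, 1).
For λ=-4: (A-λI) row 1 is [18, 36], so an eigenvector is (2, -1).
General solution: C_1e^(2t)(-3,1) + C_2e^(-4t)(2,-1).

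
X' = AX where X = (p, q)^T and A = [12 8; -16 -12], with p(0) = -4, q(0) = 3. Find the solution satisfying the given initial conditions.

p(t) = -5e^(4t) + e^(-4t), q(t) = 5e^(4t) - 2e^(-4t)

Coefficient matrix A = [[12, 8], [-16, -12]].
Characteristic polynomial det(A - λI) = λ^2 - 16 = 0.
Eigenvalues λ = 4, -4.
For λ=4: (A-λI) row 1 is [8, 8], so an eigenvector is (-1, 1).
For λ=-4: (A-λI) row 1 is [16, 8], so an eigenvector is (1, -2).
General solution: C_1e^(4t)(-1,1) + C_2e^(-4t)(1,-2).
Applying p(0)=-4, q(0)=3 gives C_1=5, C_2=1.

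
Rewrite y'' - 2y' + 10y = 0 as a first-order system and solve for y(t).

Let x_1 = y, x_2 = y'. Then x_1' = x_2 and x_2' = -10x_1 + 2x_2.
A = [[0,1],[-10,2]]; det(A-λI) = λ^2 - 2λ + 10.
Eigenvalues λ = 1 ± 3i.

y(t) = K_1e^(t)cos(3t) + K_2e^(t)sin(3t)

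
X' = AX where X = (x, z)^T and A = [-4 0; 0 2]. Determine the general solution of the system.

Coefficient matrix A = [[-4, 0], [0, 2]].
Characteristic polynomial det(A - λI) = λ^2 + 2λ - 8 = 0.
Eigenvalues λ = 2, -4.
For λ=2: (A-λI) row 1 is [-6, 0], so an eigenvector is (0, -1).
For λ=-4: (A-λI) row 2 is [0, 6], so an eigenvector is (1, 0).
General solution: C_1e^(2t)(0,-1) + C_2e^(-4t)(1,0).

x(t) = C_2e^(-4t), z(t) = -C_1e^(2t)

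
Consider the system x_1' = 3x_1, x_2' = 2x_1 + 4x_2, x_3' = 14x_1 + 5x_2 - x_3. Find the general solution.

x_1(t) = C_1e^(3t), x_2(t) = -2C_1e^(3t) + C_2e^(4t), x_3(t) = C_1e^(3t) + C_2e^(4t) + C_3e^(-t)

Coefficient matrix A = [[3, 0, 0], [2, 4, 0], [14, 5, -1]].
det(A - λI) = 0 gives eigenvalues λ = 3, 4, -1.
For λ=3: eigenvector (1,-2,1).
For λ=4: eigenvector (0,1,1).
For λ=-1: eigenvector (0,0,1).
General solution: C_1e^(3t)(1,-2,1) + C_2e^(4t)(0,1,1) + C_3e^(-t)(0,0,1).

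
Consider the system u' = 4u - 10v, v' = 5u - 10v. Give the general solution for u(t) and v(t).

u(t) = -c_1e^(-3t)sin(t) - 3c_1e^(-3t)cos(t) - 3c_2e^(-3t)sin(t) + c_2e^(-3t)cos(t), v(t) = -c_1e^(-3t)sin(t) - 2c_1e^(-3t)cos(t) - 2c_2e^(-3t)sin(t) + c_2e^(-3t)cos(t)

Coefficient matrix A = [[4, -10], [5, -10]].
Characteristic polynomial det(A - λI) = λ^2 + 6λ + 10 = 0.
Eigenvalues λ = -3 ± i (complex conjugate pair).
For λ=-3+i: an eigenvector is (-3,-2) - i(-1,-1) = (-3 + i, -2 + i).
A real fundamental pair from Re and Im of e^((-3+i)t)v: X_1 = e^(-3t)(cos(t)·(-3,-2) + sin(t)·(-1,-1)), X_2 = e^(-3t)(sin(t)·(-3,-2) - cos(t)·(-1,-1)).
General solution: c_1X_1 + c_2X_2.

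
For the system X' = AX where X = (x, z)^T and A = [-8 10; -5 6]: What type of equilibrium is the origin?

A = [[-8,10],[-5,6]]; det(A-λI) = λ^2 + 2λ + 2.
λ = -1 ± i: negative real part.

stable spiral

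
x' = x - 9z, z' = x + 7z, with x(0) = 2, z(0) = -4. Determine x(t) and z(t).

x(t) = 30te^(4t) + 2e^(4t), z(t) = -10te^(4t) - 4e^(4t)

Coefficient matrix A = [[1, -9], [1, 7]].
Characteristic polynomial det(A - λI) = λ^2 - 8λ + 16 = 0.
Single eigenvalue λ = 4 with algebraic multiplicity 2.
Eigenvector v = (3,-1); generalized eigenvector w with (A-λI)w=v is (2,-1).
General solution: e^(4t)[C_1·v + C_2·(t·v + w)].
Applying x(0)=2, z(0)=-4 gives C_1=-6, C_2=10.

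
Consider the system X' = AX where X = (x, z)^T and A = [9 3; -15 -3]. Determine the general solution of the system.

x(t) = C_1e^(3t)cos(3t) + C_2e^(3t)sin(3t), z(t) = -C_1e^(3t)sin(3t) - 2C_1e^(3t)cos(3t) - 2C_2e^(3t)sin(3t) + C_2e^(3t)cos(3t)

Coefficient matrix A = [[9, 3], [-15, -3]].
Characteristic polynomial det(A - λI) = λ^2 - 6λ + 18 = 0.
Eigenvalues λ = 3 ± 3i (complex conjugate pair).
For λ=3+3i: an eigenvector is (1,-2) - i(0,-1) = (1, -2 + i).
A real fundamental pair from Re and Im of e^((3+3i)t)v: X_1 = e^(3t)(cos(3t)·(1,-2) + sin(3t)·(0,-1)), X_2 = e^(3t)(sin(3t)·(1,-2) - cos(3t)·(0,-1)).
General solution: C_1X_1 + C_2X_2.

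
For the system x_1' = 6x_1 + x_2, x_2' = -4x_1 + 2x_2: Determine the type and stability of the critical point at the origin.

A = [[6,1],[-4,2]]; det(A-λI) = λ^2 - 8λ + 16.
repeated λ = 4 with a single eigenvector.

unstable improper node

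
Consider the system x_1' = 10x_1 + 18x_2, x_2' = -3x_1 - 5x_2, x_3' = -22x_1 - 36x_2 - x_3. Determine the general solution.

Coefficient matrix A = [[10, 18, 0], [-3, -5, 0], [-22, -36, -1]].
det(A - λI) = 0 gives eigenvalues λ = 4, 1, -1.
For λ=4: eigenvector (3,-1,-6).
For λ=1: eigenvector (-2,1,4).
For λ=-1: eigenvector (0,0,1).
General solution: c_1e^(4t)(3,-1,-6) + c_2e^(t)(-2,1,4) + c_3e^(-t)(0,0,1).

x_1(t) = 3c_1e^(4t) - 2c_2e^(t), x_2(t) = -c_1e^(4t) + c_2e^(t), x_3(t) = -6c_1e^(4t) + 4c_2e^(t) + c_3e^(-t)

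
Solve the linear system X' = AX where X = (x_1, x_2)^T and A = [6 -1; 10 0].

Coefficient matrix A = [[6, -1], [10, 0]].
Characteristic polynomial det(A - λI) = λ^2 - 6λ + 10 = 0.
Eigenvalues λ = 3 ± i (complex conjugate pair).
For λ=3+i: an eigenvector is (1,3) - i(0,1) = (1, 3 - i).
A real fundamental pair from Re and Im of e^((3+i)t)v: X_1 = e^(3t)(cos(t)·(1,3) + sin(t)·(0,1)), X_2 = e^(3t)(sin(t)·(1,3) - cos(t)·(0,1)).
General solution: c_1X_1 + c_2X_2.

x_1(t) = c_1e^(3t)cos(t) + c_2e^(3t)sin(t), x_2(t) = c_1e^(3t)sin(t) + 3c_1e^(3t)cos(t) + 3c_2e^(3t)sin(t) - c_2e^(3t)cos(t)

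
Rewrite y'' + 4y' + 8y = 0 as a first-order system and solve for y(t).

Let x_1 = y, x_2 = y'. Then x_1' = x_2 and x_2' = -8x_1 - 4x_2.
A = [[0,1],[-8,-4]]; det(A-λI) = λ^2 + 4λ + 8.
Eigenvalues λ = -2 ± 2i.

y(t) = C_1e^(-2t)cos(2t) + C_2e^(-2t)sin(2t)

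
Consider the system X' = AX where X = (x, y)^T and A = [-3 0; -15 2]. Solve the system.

x(t) = -c_2e^(-3t), y(t) = -c_1e^(2t) - 3c_2e^(-3t)

Coefficient matrix A = [[-3, 0], [-15, 2]].
Characteristic polynomial det(A - λI) = λ^2 + λ - 6 = 0.
Eigenvalues λ = 2, -3.
For λ=2: (A-λI) row 1 is [-5, 0], so an eigenvector is (0, -1).
For λ=-3: (A-λI) row 2 is [-15, 5], so an eigenvector is (-1, -3).
General solution: c_1e^(2t)(0,-1) + c_2e^(-3t)(-1,-3).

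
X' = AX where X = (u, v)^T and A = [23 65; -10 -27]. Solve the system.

Coefficient matrix A = [[23, 65], [-10, -27]].
Characteristic polynomial det(A - λI) = λ^2 + 4λ + 29 = 0.
Eigenvalues λ = -2 ± 5i (complex conjugate pair).
For λ=-2+5i: an eigenvector is (-2,1) - i(3,-1) = (-2 - 3i, 1 + i).
A real fundamental pair from Re and Im of e^((-2+5i)t)v: X_1 = e^(-2t)(cos(5t)·(-2,1) + sin(5t)·(3,-1)), X_2 = e^(-2t)(sin(5t)·(-2,1) - cos(5t)·(3,-1)).
General solution: c_1X_1 + c_2X_2.

u(t) = 3c_1e^(-2t)sin(5t) - 2c_1e^(-2t)cos(5t) - 2c_2e^(-2t)sin(5t) - 3c_2e^(-2t)cos(5t), v(t) = -c_1e^(-2t)sin(5t) + c_1e^(-2t)cos(5t) + c_2e^(-2t)sin(5t) + c_2e^(-2t)cos(5t)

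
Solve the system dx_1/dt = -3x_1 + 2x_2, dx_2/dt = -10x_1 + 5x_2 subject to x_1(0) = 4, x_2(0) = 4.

x_1(t) = -4e^(t)sin(2t) + 4e^(t)cos(2t), x_2(t) = -12e^(t)sin(2t) + 4e^(t)cos(2t)

Coefficient matrix A = [[-3, 2], [-10, 5]].
Characteristic polynomial det(A - λI) = λ^2 - 2λ + 5 = 0.
Eigenvalues λ = 1 ± 2i (complex conjugate pair).
For λ=1+2i: an eigenvector is (-1,-2) - i(0,1) = (-1, -2 - i).
A real fundamental pair from Re and Im of e^((1+2i)t)v: X_1 = e^(t)(cos(2t)·(-1,-2) + sin(2t)·(0,1)), X_2 = e^(t)(sin(2t)·(-1,-2) - cos(2t)·(0,1)).
General solution: K_1X_1 + K_2X_2.
Applying x_1(0)=4, x_2(0)=4 gives K_1=-4, K_2=4.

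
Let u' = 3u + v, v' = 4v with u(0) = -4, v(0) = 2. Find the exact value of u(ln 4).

128

A = [[3,1],[0,4]]; eigenvalues λ = 4, 3.
Eigenvectors: (-1,-1) for λ=4, (1,0) for λ=3.
From the initial condition, c_1 = -2, c_2 = -6.
u(ln 4) = (-2)(4^4)(-1) + (-6)(4^3)(1) = 128.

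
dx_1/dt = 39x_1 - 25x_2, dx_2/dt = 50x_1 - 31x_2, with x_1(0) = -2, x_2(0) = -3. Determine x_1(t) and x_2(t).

x_1(t) = e^(4t)sin(5t) - 2e^(4t)cos(5t), x_2(t) = e^(4t)sin(5t) - 3e^(4t)cos(5t)

Coefficient matrix A = [[39, -25], [50, -31]].
Characteristic polynomial det(A - λI) = λ^2 - 8λ + 41 = 0.
Eigenvalues λ = 4 ± 5i (complex conjugate pair).
For λ=4+5i: an eigenvector is (-2,-3) - i(1,1) = (-2 - i, -3 - i).
A real fundamental pair from Re and Im of e^((4+5i)t)v: X_1 = e^(4t)(cos(5t)·(-2,-3) + sin(5t)·(1,1)), X_2 = e^(4t)(sin(5t)·(-2,-3) - cos(5t)·(1,1)).
General solution: K_1X_1 + K_2X_2.
Applying x_1(0)=-2, x_2(0)=-3 gives K_1=1, K_2=0.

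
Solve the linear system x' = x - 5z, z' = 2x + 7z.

Coefficient matrix A = [[1, -5], [2, 7]].
Characteristic polynomial det(A - λI) = λ^2 - 8λ + 17 = 0.
Eigenvalues λ = 4 ± i (complex conjugate pair).
For λ=4+i: an eigenvector is (2,-1) - i(-1,1) = (2 + i, -1 - i).
A real fundamental pair from Re and Im of e^((4+i)t)v: X_1 = e^(4t)(cos(t)·(2,-1) + sin(t)·(-1,1)), X_2 = e^(4t)(sin(t)·(2,-1) - cos(t)·(-1,1)).
General solution: K_1X_1 + K_2X_2.

x(t) = -K_1e^(4t)sin(t) + 2K_1e^(4t)cos(t) + 2K_2e^(4t)sin(t) + K_2e^(4t)cos(t), z(t) = K_1e^(4t)sin(t) - K_1e^(4t)cos(t) - K_2e^(4t)sin(t) - K_2e^(4t)cos(t)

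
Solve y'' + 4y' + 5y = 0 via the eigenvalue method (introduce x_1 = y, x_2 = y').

y(t) = C_1e^(-2t)cos(t) + C_2e^(-2t)sin(t)

Let x_1 = y, x_2 = y'. Then x_1' = x_2 and x_2' = -5x_1 - 4x_2.
A = [[0,1],[-5,-4]]; det(A-λI) = λ^2 + 4λ + 5.
Eigenvalues λ = -2 ± i.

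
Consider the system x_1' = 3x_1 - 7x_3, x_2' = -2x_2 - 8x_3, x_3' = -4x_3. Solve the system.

x_1(t) = K_1e^(3t) + K_3e^(-4t), x_2(t) = K_2e^(-2t) + 4K_3e^(-4t), x_3(t) = K_3e^(-4t)

Coefficient matrix A = [[3, 0, -7], [0, -2, -8], [0, 0, -4]].
det(A - λI) = 0 gives eigenvalues λ = 3, -2, -4.
For λ=3: eigenvector (1,0,0).
For λ=-2: eigenvector (0,1,0).
For λ=-4: eigenvector (1,4,1).
General solution: K_1e^(3t)(1,0,0) + K_2e^(-2t)(0,1,0) + K_3e^(-4t)(1,4,1).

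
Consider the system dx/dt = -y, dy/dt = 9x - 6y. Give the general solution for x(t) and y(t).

x(t) = -c_1e^(-3t) - c_2te^(-3t) - c_2e^(-3t), y(t) = -3c_1e^(-3t) - 3c_2te^(-3t) - 2c_2e^(-3t)

Coefficient matrix A = [[0, -1], [9, -6]].
Characteristic polynomial det(A - λI) = λ^2 + 6λ + 9 = 0.
Single eigenvalue λ = -3 with algebraic multiplicity 2.
Eigenvector v = (-1,-3); generalized eigenvector w with (A-λI)w=v is (-1,-2).
General solution: e^(-3t)[c_1·v + c_2·(t·v + w)].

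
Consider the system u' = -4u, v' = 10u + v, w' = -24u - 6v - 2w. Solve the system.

u(t) = C_1e^(-4t), v(t) = -2C_1e^(-4t) + C_2e^(t), w(t) = 6C_1e^(-4t) - 2C_2e^(t) + C_3e^(-2t)

Coefficient matrix A = [[-4, 0, 0], [10, 1, 0], [-24, -6, -2]].
det(A - λI) = 0 gives eigenvalues λ = -4, 1, -2.
For λ=-4: eigenvector (1,-2,6).
For λ=1: eigenvector (0,1,-2).
For λ=-2: eigenvector (0,0,1).
General solution: C_1e^(-4t)(1,-2,6) + C_2e^(t)(0,1,-2) + C_3e^(-2t)(0,0,1).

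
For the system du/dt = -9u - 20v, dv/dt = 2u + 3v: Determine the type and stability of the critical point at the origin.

stable spiral

A = [[-9,-20],[2,3]]; det(A-λI) = λ^2 + 6λ + 13.
λ = -3 ± 2i: negative real part.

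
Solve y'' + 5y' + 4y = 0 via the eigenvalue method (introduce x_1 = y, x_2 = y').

Let x_1 = y, x_2 = y'. Then x_1' = x_2 and x_2' = -4x_1 - 5x_2.
A = [[0,1],[-4,-5]]; det(A-λI) = λ^2 + 5λ + 4.
Eigenvalues λ = -4, -1 with eigenvectors (1,-4), (1,-1).

y(t) = K_1e^(-4t) + K_2e^(-t)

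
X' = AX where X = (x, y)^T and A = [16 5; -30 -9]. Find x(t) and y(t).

Coefficient matrix A = [[16, 5], [-30, -9]].
Characteristic polynomial det(A - λI) = λ^2 - 7λ + 6 = 0.
Eigenvalues λ = 1, 6.
For λ=1: (A-λI) row 1 is [15, 5], so an eigenvector is (1, -3).
For λ=6: (A-λI) row 1 is [10, 5], so an eigenvector is (-1, 2).
General solution: c_1e^(t)(1,-3) + c_2e^(6t)(-1,2).

x(t) = c_1e^(t) - c_2e^(6t), y(t) = -3c_1e^(t) + 2c_2e^(6t)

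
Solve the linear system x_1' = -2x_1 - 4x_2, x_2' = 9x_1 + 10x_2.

x_1(t) = -2K_1e^(4t) - 2K_2te^(4t) + K_2e^(4t), x_2(t) = 3K_1e^(4t) + 3K_2te^(4t) - K_2e^(4t)

Coefficient matrix A = [[-2, -4], [9, 10]].
Characteristic polynomial det(A - λI) = λ^2 - 8λ + 16 = 0.
Single eigenvalue λ = 4 with algebraic multiplicity 2.
Eigenvector v = (-2,3); generalized eigenvector w with (A-λI)w=v is (1,-1).
General solution: e^(4t)[K_1·v + K_2·(t·v + w)].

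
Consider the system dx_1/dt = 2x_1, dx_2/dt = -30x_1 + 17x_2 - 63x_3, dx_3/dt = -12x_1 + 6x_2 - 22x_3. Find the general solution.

Coefficient matrix A = [[2, 0, 0], [-30, 17, -63], [-12, 6, -22]].
det(A - λI) = 0 gives eigenvalues λ = -4, -1, 2.
For λ=-4: eigenvector (0,3,1).
For λ=-1: eigenvector (0,7,2).
For λ=2: eigenvector (1,2,0).
General solution: c_1e^(-4t)(0,3,1) + c_2e^(-t)(0,7,2) + c_3e^(2t)(1,2,0).

x_1(t) = c_3e^(2t), x_2(t) = 3c_1e^(-4t) + 7c_2e^(-t) + 2c_3e^(2t), x_3(t) = c_1e^(-4t) + 2c_2e^(-t)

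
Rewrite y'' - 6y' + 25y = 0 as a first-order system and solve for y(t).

Let x_1 = y, x_2 = y'. Then x_1' = x_2 and x_2' = -25x_1 + 6x_2.
A = [[0,1],[-25,6]]; det(A-λI) = λ^2 - 6λ + 25.
Eigenvalues λ = 3 ± 4i.

y(t) = c_1e^(3t)cos(4t) + c_2e^(3t)sin(4t)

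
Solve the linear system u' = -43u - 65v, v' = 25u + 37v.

u(t) = -3C_1e^(-3t)sin(5t) + 2C_1e^(-3t)cos(5t) + 2C_2e^(-3t)sin(5t) + 3C_2e^(-3t)cos(5t), v(t) = 2C_1e^(-3t)sin(5t) - C_1e^(-3t)cos(5t) - C_2e^(-3t)sin(5t) - 2C_2e^(-3t)cos(5t)

Coefficient matrix A = [[-43, -65], [25, 37]].
Characteristic polynomial det(A - λI) = λ^2 + 6λ + 34 = 0.
Eigenvalues λ = -3 ± 5i (complex conjugate pair).
For λ=-3+5i: an eigenvector is (2,-1) - i(-3,2) = (2 + 3i, -1 - 2i).
A real fundamental pair from Re and Im of e^((-3+5i)t)v: X_1 = e^(-3t)(cos(5t)·(2,-1) + sin(5t)·(-3,2)), X_2 = e^(-3t)(sin(5t)·(2,-1) - cos(5t)·(-3,2)).
General solution: C_1X_1 + C_2X_2.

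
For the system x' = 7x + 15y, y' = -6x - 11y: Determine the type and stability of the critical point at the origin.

A = [[7,15],[-6,-11]]; det(A-λI) = λ^2 + 4λ + 13.
λ = -2 ± 3i: negative real part.

stable spiral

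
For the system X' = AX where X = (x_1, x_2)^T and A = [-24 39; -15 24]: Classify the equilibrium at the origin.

center

A = [[-24,39],[-15,24]]; det(A-λI) = λ^2 + 9.
λ = 0 ± 3i: zero real part.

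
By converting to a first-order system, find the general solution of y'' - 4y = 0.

Let x_1 = y, x_2 = y'. Then x_1' = x_2 and x_2' = 4x_1.
A = [[0,1],[4,0]]; det(A-λI) = λ^2 - 4.
Eigenvalues λ = -2, 2 with eigenvectors (1,-2), (1,2).

y(t) = K_1e^(-2t) + K_2e^(2t)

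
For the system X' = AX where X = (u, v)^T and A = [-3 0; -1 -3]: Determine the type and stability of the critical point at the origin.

stable improper node

A = [[-3,0],[-1,-3]]; det(A-λI) = λ^2 + 6λ + 9.
repeated λ = -3 with a single eigenvector.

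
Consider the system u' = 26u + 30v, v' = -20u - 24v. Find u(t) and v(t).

u(t) = -C_1e^(-4t) + 3C_2e^(6t), v(t) = C_1e^(-4t) - 2C_2e^(6t)

Coefficient matrix A = [[26, 30], [-20, -24]].
Characteristic polynomial det(A - λI) = λ^2 - 2λ - 24 = 0.
Eigenvalues λ = -4, 6.
For λ=-4: (A-λI) row 1 is [30, 30], so an eigenvector is (-1, 1).
For λ=6: (A-λI) row 1 is [20, 30], so an eigenvector is (3, -2).
General solution: C_1e^(-4t)(-1,1) + C_2e^(6t)(3,-2).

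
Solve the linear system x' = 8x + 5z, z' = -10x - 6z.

x(t) = -K_1e^(t)sin(t) + 2K_1e^(t)cos(t) + 2K_2e^(t)sin(t) + K_2e^(t)cos(t), z(t) = K_1e^(t)sin(t) - 3K_1e^(t)cos(t) - 3K_2e^(t)sin(t) - K_2e^(t)cos(t)

Coefficient matrix A = [[8, 5], [-10, -6]].
Characteristic polynomial det(A - λI) = λ^2 - 2λ + 2 = 0.
Eigenvalues λ = 1 ± i (complex conjugate pair).
For λ=1+i: an eigenvector is (2,-3) - i(-1,1) = (2 + i, -3 - i).
A real fundamental pair from Re and Im of e^((1+i)t)v: X_1 = e^(t)(cos(t)·(2,-3) + sin(t)·(-1,1)), X_2 = e^(t)(sin(t)·(2,-3) - cos(t)·(-1,1)).
General solution: K_1X_1 + K_2X_2.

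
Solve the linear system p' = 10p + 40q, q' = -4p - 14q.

p(t) = -3c_1e^(-2t)sin(4t) - c_1e^(-2t)cos(4t) - c_2e^(-2t)sin(4t) + 3c_2e^(-2t)cos(4t), q(t) = c_1e^(-2t)sin(4t) - c_2e^(-2t)cos(4t)

Coefficient matrix A = [[10, 40], [-4, -14]].
Characteristic polynomial det(A - λI) = λ^2 + 4λ + 20 = 0.
Eigenvalues λ = -2 ± 4i (complex conjugate pair).
For λ=-2+4i: an eigenvector is (-1,0) - i(-3,1) = (-1 + 3i, 0 - i).
A real fundamental pair from Re and Im of e^((-2+4i)t)v: X_1 = e^(-2t)(cos(4t)·(-1,0) + sin(4t)·(-3,1)), X_2 = e^(-2t)(sin(4t)·(-1,0) - cos(4t)·(-3,1)).
General solution: c_1X_1 + c_2X_2.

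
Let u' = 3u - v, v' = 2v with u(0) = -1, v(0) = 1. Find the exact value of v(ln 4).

16

A = [[3,-1],[0,2]]; eigenvalues λ = 3, 2.
Eigenvectors: (-1,0) for λ=3, (1,1) for λ=2.
From the initial condition, c_1 = 2, c_2 = 1.
v(ln 4) = (2)(4^3)(0) + (1)(4^2)(1) = 16.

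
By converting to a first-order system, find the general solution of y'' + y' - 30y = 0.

Let x_1 = y, x_2 = y'. Then x_1' = x_2 and x_2' = 30x_1 - x_2.
A = [[0,1],[30,-1]]; det(A-λI) = λ^2 + λ - 30.
Eigenvalues λ = -6, 5 with eigenvectors (1,-6), (1,5).

y(t) = C_1e^(-6t) + C_2e^(5t)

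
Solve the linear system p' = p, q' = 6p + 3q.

p(t) = -c_2e^(t), q(t) = c_1e^(3t) + 3c_2e^(t)

Coefficient matrix A = [[1, 0], [6, 3]].
Characteristic polynomial det(A - λI) = λ^2 - 4λ + 3 = 0.
Eigenvalues λ = 3, 1.
For λ=3: (A-λI) row 1 is [-2, 0], so an eigenvector is (0, 1).
For λ=1: (A-λI) row 2 is [6, 2], so an eigenvector is (-1, 3).
General solution: c_1e^(3t)(0,1) + c_2e^(t)(-1,3).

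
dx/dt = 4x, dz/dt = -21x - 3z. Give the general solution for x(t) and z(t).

Coefficient matrix A = [[4, 0], [-21, -3]].
Characteristic polynomial det(A - λI) = λ^2 - λ - 12 = 0.
Eigenvalues λ = 4, -3.
For λ=4: (A-λI) row 2 is [-21, -7], so an eigenvector is (-1, 3).
For λ=-3: (A-λI) row 1 is [7, 0], so an eigenvector is (0, 1).
General solution: C_1e^(4t)(-1,3) + C_2e^(-3t)(0,1).

x(t) = -C_1e^(4t), z(t) = 3C_1e^(4t) + C_2e^(-3t)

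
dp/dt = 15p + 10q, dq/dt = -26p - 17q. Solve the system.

Coefficient matrix A = [[15, 10], [-26, -17]].
Characteristic polynomial det(A - λI) = λ^2 + 2λ + 5 = 0.
Eigenvalues λ = -1 ± 2i (complex conjugate pair).
For λ=-1+2i: an eigenvector is (1,-2) - i(-2,3) = (1 + 2i, -2 - 3i).
A real fundamental pair from Re and Im of e^((-1+2i)t)v: X_1 = e^(-t)(cos(2t)·(1,-2) + sin(2t)·(-2,3)), X_2 = e^(-t)(sin(2t)·(1,-2) - cos(2t)·(-2,3)).
General solution: C_1X_1 + C_2X_2.

p(t) = -2C_1e^(-t)sin(2t) + C_1e^(-t)cos(2t) + C_2e^(-t)sin(2t) + 2C_2e^(-t)cos(2t), q(t) = 3C_1e^(-t)sin(2t) - 2C_1e^(-t)cos(2t) - 2C_2e^(-t)sin(2t) - 3C_2e^(-t)cos(2t)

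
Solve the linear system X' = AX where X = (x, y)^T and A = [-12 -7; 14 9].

Coefficient matrix A = [[-12, -7], [14, 9]].
Characteristic polynomial det(A - λI) = λ^2 + 3λ - 10 = 0.
Eigenvalues λ = 2, -5.
For λ=2: (A-λI) row 1 is [-14, -7], so an eigenvector is (-1, 2).
For λ=-5: (A-λI) row 1 is [-7, -7], so an eigenvector is (-1, 1).
General solution: c_1e^(2t)(-1,2) + c_2e^(-5t)(-1,1).

x(t) = -c_1e^(2t) - c_2e^(-5t), y(t) = 2c_1e^(2t) + c_2e^(-5t)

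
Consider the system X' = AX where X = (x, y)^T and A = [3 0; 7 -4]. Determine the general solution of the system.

Coefficient matrix A = [[3, 0], [7, -4]].
Characteristic polynomial det(A - λI) = λ^2 + λ - 12 = 0.
Eigenvalues λ = 3, -4.
For λ=3: (A-λI) row 2 is [7, -7], so an eigenvector is (-1, -1).
For λ=-4: (A-λI) row 1 is [7, 0], so an eigenvector is (0, 1).
General solution: c_1e^(3t)(-1,-1) + c_2e^(-4t)(0,1).

x(t) = -c_1e^(3t), y(t) = -c_1e^(3t) + c_2e^(-4t)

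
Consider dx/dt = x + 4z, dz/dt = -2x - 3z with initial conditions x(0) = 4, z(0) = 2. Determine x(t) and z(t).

x(t) = 8e^(-t)sin(2t) + 4e^(-t)cos(2t), z(t) = -6e^(-t)sin(2t) + 2e^(-t)cos(2t)

Coefficient matrix A = [[1, 4], [-2, -3]].
Characteristic polynomial det(A - λI) = λ^2 + 2λ + 5 = 0.
Eigenvalues λ = -1 ± 2i (complex conjugate pair).
For λ=-1+2i: an eigenvector is (-1,0) - i(-1,1) = (-1 + i, 0 - i).
A real fundamental pair from Re and Im of e^((-1+2i)t)v: X_1 = e^(-t)(cos(2t)·(-1,0) + sin(2t)·(-1,1)), X_2 = e^(-t)(sin(2t)·(-1,0) - cos(2t)·(-1,1)).
General solution: c_1X_1 + c_2X_2.
Applying x(0)=4, z(0)=2 gives c_1=-6, c_2=-2.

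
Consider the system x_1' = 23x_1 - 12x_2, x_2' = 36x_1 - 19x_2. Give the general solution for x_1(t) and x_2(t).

Coefficient matrix A = [[23, -12], [36, -19]].
Characteristic polynomial det(A - λI) = λ^2 - 4λ - 5 = 0.
Eigenvalues λ = -1, 5.
For λ=-1: (A-λI) row 1 is [24, -12], so an eigenvector is (1, 2).
For λ=5: (A-λI) row 1 is [18, -12], so an eigenvector is (-2, -3).
General solution: K_1e^(-t)(1,2) + K_2e^(5t)(-2,-3).

x_1(t) = K_1e^(-t) - 2K_2e^(5t), x_2(t) = 2K_1e^(-t) - 3K_2e^(5t)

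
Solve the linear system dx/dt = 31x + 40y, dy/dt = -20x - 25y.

x(t) = -3K_1e^(3t)sin(4t) + K_1e^(3t)cos(4t) + K_2e^(3t)sin(4t) + 3K_2e^(3t)cos(4t), y(t) = 2K_1e^(3t)sin(4t) - K_1e^(3t)cos(4t) - K_2e^(3t)sin(4t) - 2K_2e^(3t)cos(4t)

Coefficient matrix A = [[31, 40], [-20, -25]].
Characteristic polynomial det(A - λI) = λ^2 - 6λ + 25 = 0.
Eigenvalues λ = 3 ± 4i (complex conjugate pair).
For λ=3+4i: an eigenvector is (1,-1) - i(-3,2) = (1 + 3i, -1 - 2i).
A real fundamental pair from Re and Im of e^((3+4i)t)v: X_1 = e^(3t)(cos(4t)·(1,-1) + sin(4t)·(-3,2)), X_2 = e^(3t)(sin(4t)·(1,-1) - cos(4t)·(-3,2)).
General solution: K_1X_1 + K_2X_2.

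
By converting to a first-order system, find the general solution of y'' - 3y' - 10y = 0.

Let x_1 = y, x_2 = y'. Then x_1' = x_2 and x_2' = 10x_1 + 3x_2.
A = [[0,1],[10,3]]; det(A-λI) = λ^2 - 3λ - 10.
Eigenvalues λ = -2, 5 with eigenvectors (1,-2), (1,5).

y(t) = K_1e^(-2t) + K_2e^(5t)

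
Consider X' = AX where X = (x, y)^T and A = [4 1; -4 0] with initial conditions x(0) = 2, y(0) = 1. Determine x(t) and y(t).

Coefficient matrix A = [[4, 1], [-4, 0]].
Characteristic polynomial det(A - λI) = λ^2 - 4λ + 4 = 0.
Single eigenvalue λ = 2 with algebraic multiplicity 2.
Eigenvector v = (1,-2); generalized eigenvector w with (A-λI)w=v is (-1,3).
General solution: e^(2t)[c_1·v + c_2·(t·v + w)].
Applying x(0)=2, y(0)=1 gives c_1=7, c_2=5.

x(t) = 5te^(2t) + 2e^(2t), y(t) = -10te^(2t) + e^(2t)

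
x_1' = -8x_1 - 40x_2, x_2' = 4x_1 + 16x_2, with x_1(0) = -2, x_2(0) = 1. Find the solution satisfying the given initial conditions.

x_1(t) = -4e^(4t)sin(4t) - 2e^(4t)cos(4t), x_2(t) = e^(4t)sin(4t) + e^(4t)cos(4t)

Coefficient matrix A = [[-8, -40], [4, 16]].
Characteristic polynomial det(A - λI) = λ^2 - 8λ + 32 = 0.
Eigenvalues λ = 4 ± 4i (complex conjugate pair).
For λ=4+4i: an eigenvector is (-3,1) - i(-1,0) = (-3 + i, 1).
A real fundamental pair from Re and Im of e^((4+4i)t)v: X_1 = e^(4t)(cos(4t)·(-3,1) + sin(4t)·(-1,0)), X_2 = e^(4t)(sin(4t)·(-3,1) - cos(4t)·(-1,0)).
General solution: c_1X_1 + c_2X_2.
Applying x_1(0)=-2, x_2(0)=1 gives c_1=1, c_2=1.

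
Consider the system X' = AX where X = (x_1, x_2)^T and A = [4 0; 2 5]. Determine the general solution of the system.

x_1(t) = -C_1e^(4t), x_2(t) = 2C_1e^(4t) + C_2e^(5t)

Coefficient matrix A = [[4, 0], [2, 5]].
Characteristic polynomial det(A - λI) = λ^2 - 9λ + 20 = 0.
Eigenvalues λ = 4, 5.
For λ=4: (A-λI) row 2 is [2, 1], so an eigenvector is (-1, 2).
For λ=5: (A-λI) row 1 is [-1, 0], so an eigenvector is (0, 1).
General solution: C_1e^(4t)(-1,2) + C_2e^(5t)(0,1).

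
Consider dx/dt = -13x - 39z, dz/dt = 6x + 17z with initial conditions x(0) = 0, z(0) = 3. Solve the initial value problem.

x(t) = -39e^(2t)sin(3t), z(t) = 15e^(2t)sin(3t) + 3e^(2t)cos(3t)

Coefficient matrix A = [[-13, -39], [6, 17]].
Characteristic polynomial det(A - λI) = λ^2 - 4λ + 13 = 0.
Eigenvalues λ = 2 ± 3i (complex conjugate pair).
For λ=2+3i: an eigenvector is (2,-1) - i(3,-1) = (2 - 3i, -1 + i).
A real fundamental pair from Re and Im of e^((2+3i)t)v: X_1 = e^(2t)(cos(3t)·(2,-1) + sin(3t)·(3,-1)), X_2 = e^(2t)(sin(3t)·(2,-1) - cos(3t)·(3,-1)).
General solution: K_1X_1 + K_2X_2.
Applying x(0)=0, z(0)=3 gives K_1=-9, K_2=-6.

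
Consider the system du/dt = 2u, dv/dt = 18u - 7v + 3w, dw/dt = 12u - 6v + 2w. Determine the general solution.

Coefficient matrix A = [[2, 0, 0], [18, -7, 3], [12, -6, 2]].
det(A - λI) = 0 gives eigenvalues λ = -4, 2, -1.
For λ=-4: eigenvector (0,1,1).
For λ=2: eigenvector (1,2,0).
For λ=-1: eigenvector (0,1,2).
General solution: C_1e^(-4t)(0,1,1) + C_2e^(2t)(1,2,0) + C_3e^(-t)(0,1,2).

u(t) = C_2e^(2t), v(t) = C_1e^(-4t) + 2C_2e^(2t) + C_3e^(-t), w(t) = C_1e^(-4t) + 2C_3e^(-t)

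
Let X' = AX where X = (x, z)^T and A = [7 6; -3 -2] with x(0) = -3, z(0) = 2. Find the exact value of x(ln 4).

-516

A = [[7,6],[-3,-2]]; eigenvalues λ = 4, 1.
Eigenvectors: (2,-1) for λ=4, (1,-1) for λ=1.
From the initial condition, c_1 = -1, c_2 = -1.
x(ln 4) = (-1)(4^4)(2) + (-1)(4^1)(1) = -516.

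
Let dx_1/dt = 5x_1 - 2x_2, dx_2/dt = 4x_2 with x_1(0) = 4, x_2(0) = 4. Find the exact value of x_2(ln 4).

1024

A = [[5,-2],[0,4]]; eigenvalues λ = 4, 5.
Eigenvectors: (2,1) for λ=4, (-1,0) for λ=5.
From the initial condition, c_1 = 4, c_2 = 4.
x_2(ln 4) = (4)(4^4)(1) + (4)(4^5)(0) = 1024.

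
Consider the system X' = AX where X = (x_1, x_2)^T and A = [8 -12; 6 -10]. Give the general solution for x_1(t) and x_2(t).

Coefficient matrix A = [[8, -12], [6, -10]].
Characteristic polynomial det(A - λI) = λ^2 + 2λ - 8 = 0.
Eigenvalues λ = -4, 2.
For λ=-4: (A-λI) row 1 is [12, -12], so an eigenvector is (1, 1).
For λ=2: (A-λI) row 1 is [6, -12], so an eigenvector is (-2, -1).
General solution: K_1e^(-4t)(1,1) + K_2e^(2t)(-2,-1).

x_1(t) = K_1e^(-4t) - 2K_2e^(2t), x_2(t) = K_1e^(-4t) - K_2e^(2t)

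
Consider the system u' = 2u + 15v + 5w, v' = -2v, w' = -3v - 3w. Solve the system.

u(t) = C_1e^(2t) - C_3e^(-3t), v(t) = C_2e^(-2t), w(t) = -3C_2e^(-2t) + C_3e^(-3t)

Coefficient matrix A = [[2, 15, 5], [0, -2, 0], [0, -3, -3]].
det(A - λI) = 0 gives eigenvalues λ = 2, -2, -3.
For λ=2: eigenvector (1,0,0).
For λ=-2: eigenvector (0,1,-3).
For λ=-3: eigenvector (-1,0,1).
General solution: C_1e^(2t)(1,0,0) + C_2e^(-2t)(0,1,-3) + C_3e^(-3t)(-1,0,1).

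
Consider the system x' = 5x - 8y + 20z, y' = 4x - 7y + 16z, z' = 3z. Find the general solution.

Coefficient matrix A = [[5, -8, 20], [4, -7, 16], [0, 0, 3]].
det(A - λI) = 0 gives eigenvalues λ = -3, 3, 1.
For λ=-3: eigenvector (-1,-1,0).
For λ=3: eigenvector (6,4,1).
For λ=1: eigenvector (2,1,0).
General solution: c_1e^(-3t)(-1,-1,0) + c_2e^(3t)(6,4,1) + c_3e^(t)(2,1,0).

x(t) = -c_1e^(-3t) + 6c_2e^(3t) + 2c_3e^(t), y(t) = -c_1e^(-3t) + 4c_2e^(3t) + c_3e^(t), z(t) = c_2e^(3t)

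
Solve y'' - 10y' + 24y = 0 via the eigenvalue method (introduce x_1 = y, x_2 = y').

y(t) = K_1e^(6t) + K_2e^(4t)

Let x_1 = y, x_2 = y'. Then x_1' = x_2 and x_2' = -24x_1 + 10x_2.
A = [[0,1],[-24,10]]; det(A-λI) = λ^2 - 10λ + 24.
Eigenvalues λ = 6, 4 with eigenvectors (1,6), (1,4).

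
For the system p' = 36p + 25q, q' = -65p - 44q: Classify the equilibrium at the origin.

stable spiral

A = [[36,25],[-65,-44]]; det(A-λI) = λ^2 + 8λ + 41.
λ = -4 ± 5i: negative real part.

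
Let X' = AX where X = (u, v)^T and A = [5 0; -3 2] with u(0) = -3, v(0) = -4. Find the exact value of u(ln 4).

-3072

A = [[5,0],[-3,2]]; eigenvalues λ = 5, 2.
Eigenvectors: (-1,1) for λ=5, (0,-1) for λ=2.
From the initial condition, c_1 = 3, c_2 = 7.
u(ln 4) = (3)(4^5)(-1) + (7)(4^2)(0) = -3072.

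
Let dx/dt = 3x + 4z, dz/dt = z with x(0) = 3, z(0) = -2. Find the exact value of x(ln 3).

A = [[3,4],[0,1]]; eigenvalues λ = 3, 1.
Eigenvectors: (1,0) for λ=3, (2,-1) for λ=1.
From the initial condition, c_1 = -1, c_2 = 2.
x(ln 3) = (-1)(3^3)(1) + (2)(3^1)(2) = -15.

-15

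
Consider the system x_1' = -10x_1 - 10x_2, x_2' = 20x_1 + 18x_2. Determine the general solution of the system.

Coefficient matrix A = [[-10, -10], [20, 18]].
Characteristic polynomial det(A - λI) = λ^2 - 8λ + 20 = 0.
Eigenvalues λ = 4 ± 2i (complex conjugate pair).
For λ=4+2i: an eigenvector is (2,-3) - i(1,-1) = (2 - i, -3 + i).
A real fundamental pair from Re and Im of e^((4+2i)t)v: X_1 = e^(4t)(cos(2t)·(2,-3) + sin(2t)·(1,-1)), X_2 = e^(4t)(sin(2t)·(2,-3) - cos(2t)·(1,-1)).
General solution: c_1X_1 + c_2X_2.

x_1(t) = c_1e^(4t)sin(2t) + 2c_1e^(4t)cos(2t) + 2c_2e^(4t)sin(2t) - c_2e^(4t)cos(2t), x_2(t) = -c_1e^(4t)sin(2t) - 3c_1e^(4t)cos(2t) - 3c_2e^(4t)sin(2t) + c_2e^(4t)cos(2t)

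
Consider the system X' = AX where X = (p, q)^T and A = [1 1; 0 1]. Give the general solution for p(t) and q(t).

Coefficient matrix A = [[1, 1], [0, 1]].
Characteristic polynomial det(A - λI) = λ^2 - 2λ + 1 = 0.
Single eigenvalue λ = 1 with algebraic multiplicity 2.
Eigenvector v = (-1,0); generalized eigenvector w with (A-λI)w=v is (3,-1).
General solution: e^(t)[C_1·v + C_2·(t·v + w)].

p(t) = -C_1e^(t) - C_2te^(t) + 3C_2e^(t), q(t) = -C_2e^(t)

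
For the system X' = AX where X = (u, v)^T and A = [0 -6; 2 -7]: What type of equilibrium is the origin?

stable node

A = [[0,-6],[2,-7]]; det(A-λI) = λ^2 + 7λ + 12.
λ = -3, -4: both negative.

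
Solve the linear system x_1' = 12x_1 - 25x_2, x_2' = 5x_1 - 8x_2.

x_1(t) = -2K_1e^(2t)sin(5t) - K_1e^(2t)cos(5t) - K_2e^(2t)sin(5t) + 2K_2e^(2t)cos(5t), x_2(t) = -K_1e^(2t)sin(5t) + K_2e^(2t)cos(5t)

Coefficient matrix A = [[12, -25], [5, -8]].
Characteristic polynomial det(A - λI) = λ^2 - 4λ + 29 = 0.
Eigenvalues λ = 2 ± 5i (complex conjugate pair).
For λ=2+5i: an eigenvector is (-1,0) - i(-2,-1) = (-1 + 2i, 0 + i).
A real fundamental pair from Re and Im of e^((2+5i)t)v: X_1 = e^(2t)(cos(5t)·(-1,0) + sin(5t)·(-2,-1)), X_2 = e^(2t)(sin(5t)·(-1,0) - cos(5t)·(-2,-1)).
General solution: K_1X_1 + K_2X_2.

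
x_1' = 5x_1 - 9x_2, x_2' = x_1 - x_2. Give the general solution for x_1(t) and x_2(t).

x_1(t) = 3C_1e^(2t) + 3C_2te^(2t) - 2C_2e^(2t), x_2(t) = C_1e^(2t) + C_2te^(2t) - C_2e^(2t)

Coefficient matrix A = [[5, -9], [1, -1]].
Characteristic polynomial det(A - λI) = λ^2 - 4λ + 4 = 0.
Single eigenvalue λ = 2 with algebraic multiplicity 2.
Eigenvector v = (3,1); generalized eigenvector w with (A-λI)w=v is (-2,-1).
General solution: e^(2t)[C_1·v + C_2·(t·v + w)].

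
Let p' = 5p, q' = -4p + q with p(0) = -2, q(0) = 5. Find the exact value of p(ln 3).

A = [[5,0],[-4,1]]; eigenvalues λ = 5, 1.
Eigenvectors: (1,-1) for λ=5, (0,1) for λ=1.
From the initial condition, c_1 = -2, c_2 = 3.
p(ln 3) = (-2)(3^5)(1) + (3)(3^1)(0) = -486.

-486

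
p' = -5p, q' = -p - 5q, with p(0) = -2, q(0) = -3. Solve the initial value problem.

Coefficient matrix A = [[-5, 0], [-1, -5]].
Characteristic polynomial det(A - λI) = λ^2 + 10λ + 25 = 0.
Single eigenvalue λ = -5 with algebraic multiplicity 2.
Eigenvector v = (0,-1); generalized eigenvector w with (A-λI)w=v is (1,1).
General solution: e^(-5t)[c_1·v + c_2·(t·v + w)].
Applying p(0)=-2, q(0)=-3 gives c_1=1, c_2=-2.

p(t) = -2e^(-5t), q(t) = 2te^(-5t) - 3e^(-5t)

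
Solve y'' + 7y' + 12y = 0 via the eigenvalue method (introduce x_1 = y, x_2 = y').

y(t) = c_1e^(-3t) + c_2e^(-4t)

Let x_1 = y, x_2 = y'. Then x_1' = x_2 and x_2' = -12x_1 - 7x_2.
A = [[0,1],[-12,-7]]; det(A-λI) = λ^2 + 7λ + 12.
Eigenvalues λ = -3, -4 with eigenvectors (1,-3), (1,-4).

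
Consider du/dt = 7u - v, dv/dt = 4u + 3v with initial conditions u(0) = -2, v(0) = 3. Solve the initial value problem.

u(t) = -7te^(5t) - 2e^(5t), v(t) = -14te^(5t) + 3e^(5t)

Coefficient matrix A = [[7, -1], [4, 3]].
Characteristic polynomial det(A - λI) = λ^2 - 10λ + 25 = 0.
Single eigenvalue λ = 5 with algebraic multiplicity 2.
Eigenvector v = (-1,-2); generalized eigenvector w with (A-λI)w=v is (1,3).
General solution: e^(5t)[C_1·v + C_2·(t·v + w)].
Applying u(0)=-2, v(0)=3 gives C_1=9, C_2=7.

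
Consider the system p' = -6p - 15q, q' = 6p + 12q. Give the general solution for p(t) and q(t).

p(t) = -C_1e^(3t)sin(3t) + 2C_1e^(3t)cos(3t) + 2C_2e^(3t)sin(3t) + C_2e^(3t)cos(3t), q(t) = C_1e^(3t)sin(3t) - C_1e^(3t)cos(3t) - C_2e^(3t)sin(3t) - C_2e^(3t)cos(3t)

Coefficient matrix A = [[-6, -15], [6, 12]].
Characteristic polynomial det(A - λI) = λ^2 - 6λ + 18 = 0.
Eigenvalues λ = 3 ± 3i (complex conjugate pair).
For λ=3+3i: an eigenvector is (2,-1) - i(-1,1) = (2 + i, -1 - i).
A real fundamental pair from Re and Im of e^((3+3i)t)v: X_1 = e^(3t)(cos(3t)·(2,-1) + sin(3t)·(-1,1)), X_2 = e^(3t)(sin(3t)·(2,-1) - cos(3t)·(-1,1)).
General solution: C_1X_1 + C_2X_2.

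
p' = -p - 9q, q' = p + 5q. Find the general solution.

p(t) = -3K_1e^(2t) - 3K_2te^(2t) + K_2e^(2t), q(t) = K_1e^(2t) + K_2te^(2t)

Coefficient matrix A = [[-1, -9], [1, 5]].
Characteristic polynomial det(A - λI) = λ^2 - 4λ + 4 = 0.
Single eigenvalue λ = 2 with algebraic multiplicity 2.
Eigenvector v = (-3,1); generalized eigenvector w with (A-λI)w=v is (1,0).
General solution: e^(2t)[K_1·v + K_2·(t·v + w)].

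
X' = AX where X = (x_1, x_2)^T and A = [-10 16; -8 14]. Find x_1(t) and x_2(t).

Coefficient matrix A = [[-10, 16], [-8, 14]].
Characteristic polynomial det(A - λI) = λ^2 - 4λ - 12 = 0.
Eigenvalues λ = 6, -2.
For λ=6: (A-λI) row 1 is [-16, 16], so an eigenvector is (1, 1).
For λ=-2: (A-λI) row 1 is [-8, 16], so an eigenvector is (2, 1).
General solution: K_1e^(6t)(1,1) + K_2e^(-2t)(2,1).

x_1(t) = K_1e^(6t) + 2K_2e^(-2t), x_2(t) = K_1e^(6t) + K_2e^(-2t)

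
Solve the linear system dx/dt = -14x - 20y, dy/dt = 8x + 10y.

x(t) = -K_1e^(-2t)sin(4t) + 2K_1e^(-2t)cos(4t) + 2K_2e^(-2t)sin(4t) + K_2e^(-2t)cos(4t), y(t) = K_1e^(-2t)sin(4t) - K_1e^(-2t)cos(4t) - K_2e^(-2t)sin(4t) - K_2e^(-2t)cos(4t)

Coefficient matrix A = [[-14, -20], [8, 10]].
Characteristic polynomial det(A - λI) = λ^2 + 4λ + 20 = 0.
Eigenvalues λ = -2 ± 4i (complex conjugate pair).
For λ=-2+4i: an eigenvector is (2,-1) - i(-1,1) = (2 + i, -1 - i).
A real fundamental pair from Re and Im of e^((-2+4i)t)v: X_1 = e^(-2t)(cos(4t)·(2,-1) + sin(4t)·(-1,1)), X_2 = e^(-2t)(sin(4t)·(2,-1) - cos(4t)·(-1,1)).
General solution: K_1X_1 + K_2X_2.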